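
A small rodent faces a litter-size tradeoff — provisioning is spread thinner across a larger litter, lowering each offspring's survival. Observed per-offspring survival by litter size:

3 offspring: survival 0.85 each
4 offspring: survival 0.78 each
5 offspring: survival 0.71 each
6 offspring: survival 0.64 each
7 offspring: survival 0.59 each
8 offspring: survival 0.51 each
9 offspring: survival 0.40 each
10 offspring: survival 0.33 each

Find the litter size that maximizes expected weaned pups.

7

Expected weaned pups = c × s(c):
  c=3: 3 × 0.85 = 2.550
  c=4: 4 × 0.78 = 3.120
  c=5: 5 × 0.71 = 3.550
  c=6: 6 × 0.64 = 3.840
  c=7: 7 × 0.59 = 4.130
  c=8: 8 × 0.51 = 4.080
  c=9: 9 × 0.40 = 3.600
  c=10: 10 × 0.33 = 3.300
Maximum at c = 7 (4.130 weaned pups).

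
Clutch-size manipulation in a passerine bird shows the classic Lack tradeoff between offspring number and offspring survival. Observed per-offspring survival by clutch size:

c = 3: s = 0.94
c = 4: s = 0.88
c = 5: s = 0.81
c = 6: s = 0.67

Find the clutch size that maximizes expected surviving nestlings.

Expected surviving nestlings = c × s(c):
  c=3: 3 × 0.94 = 2.820
  c=4: 4 × 0.88 = 3.520
  c=5: 5 × 0.81 = 4.050
  c=6: 6 × 0.67 = 4.020
Maximum at c = 5 (4.050 surviving nestlings).

5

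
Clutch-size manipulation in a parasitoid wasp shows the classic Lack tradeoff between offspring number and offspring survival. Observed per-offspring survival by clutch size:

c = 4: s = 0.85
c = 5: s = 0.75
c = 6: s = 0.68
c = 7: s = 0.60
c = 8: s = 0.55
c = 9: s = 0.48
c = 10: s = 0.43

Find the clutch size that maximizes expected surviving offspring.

8

Expected surviving offspring = c × s(c):
  c=4: 4 × 0.85 = 3.400
  c=5: 5 × 0.75 = 3.750
  c=6: 6 × 0.68 = 4.080
  c=7: 7 × 0.60 = 4.200
  c=8: 8 × 0.55 = 4.400
  c=9: 9 × 0.48 = 4.320
  c=10: 10 × 0.43 = 4.300
Maximum at c = 8 (4.400 surviving offspring).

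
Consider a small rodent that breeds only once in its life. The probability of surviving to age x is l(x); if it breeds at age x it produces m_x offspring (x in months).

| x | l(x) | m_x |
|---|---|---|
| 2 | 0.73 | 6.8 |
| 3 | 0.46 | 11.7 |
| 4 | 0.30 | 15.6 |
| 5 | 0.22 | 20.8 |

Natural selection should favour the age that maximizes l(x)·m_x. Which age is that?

Expected offspring if breeding at age x = l(x) × m_x:
  age 2: 0.73 × 6.8 = 4.964
  age 3: 0.46 × 11.7 = 5.382
  age 4: 0.30 × 15.6 = 4.680
  age 5: 0.22 × 20.8 = 4.576
Maximum at age 3 (5.382).

3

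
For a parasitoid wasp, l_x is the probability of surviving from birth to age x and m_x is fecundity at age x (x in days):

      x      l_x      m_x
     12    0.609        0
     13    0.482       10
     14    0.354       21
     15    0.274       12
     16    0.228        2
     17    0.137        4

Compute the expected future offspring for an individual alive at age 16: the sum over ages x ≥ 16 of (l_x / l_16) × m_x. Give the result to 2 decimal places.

l_16 = 0.228. Conditional survival from age 16 to x is l_x / l_16.
  x=16: (0.228/0.228) × 2 = 2.0000
  x=17: (0.137/0.228) × 4 = 2.4035
Sum = 2.0000 + 2.4035 = 4.4035

4.40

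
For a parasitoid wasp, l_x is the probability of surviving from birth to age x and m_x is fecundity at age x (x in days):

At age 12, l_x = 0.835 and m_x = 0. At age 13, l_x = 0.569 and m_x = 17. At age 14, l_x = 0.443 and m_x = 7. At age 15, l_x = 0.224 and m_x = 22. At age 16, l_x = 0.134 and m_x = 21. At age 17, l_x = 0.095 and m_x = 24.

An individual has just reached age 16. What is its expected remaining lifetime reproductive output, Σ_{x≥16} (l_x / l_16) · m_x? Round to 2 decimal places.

l_16 = 0.134. Conditional survival from age 16 to x is l_x / l_16.
  x=16: (0.134/0.134) × 21 = 21.0000
  x=17: (0.095/0.134) × 24 = 17.0149
Sum = 21.0000 + 17.0149 = 38.0149

38.01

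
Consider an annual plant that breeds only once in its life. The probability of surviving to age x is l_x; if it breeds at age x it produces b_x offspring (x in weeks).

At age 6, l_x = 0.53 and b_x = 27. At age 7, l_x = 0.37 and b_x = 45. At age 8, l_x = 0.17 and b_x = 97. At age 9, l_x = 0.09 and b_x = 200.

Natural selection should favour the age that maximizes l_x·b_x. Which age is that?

Expected offspring if breeding at age x = l_x × b_x:
  age 6: 0.53 × 27 = 14.310
  age 7: 0.37 × 45 = 16.650
  age 8: 0.17 × 97 = 16.490
  age 9: 0.09 × 200 = 18.000
Maximum at age 9 (18.000).

9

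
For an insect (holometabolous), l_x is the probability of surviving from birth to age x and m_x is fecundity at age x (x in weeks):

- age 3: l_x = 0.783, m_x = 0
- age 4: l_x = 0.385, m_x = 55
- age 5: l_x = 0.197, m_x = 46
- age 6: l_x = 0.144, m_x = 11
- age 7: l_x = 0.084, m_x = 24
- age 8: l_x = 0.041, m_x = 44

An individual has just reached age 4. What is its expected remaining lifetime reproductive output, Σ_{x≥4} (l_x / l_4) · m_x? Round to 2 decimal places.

l_4 = 0.385. Conditional survival from age 4 to x is l_x / l_4.
  x=4: (0.385/0.385) × 55 = 55.0000
  x=5: (0.197/0.385) × 46 = 23.5377
  x=6: (0.144/0.385) × 11 = 4.1143
  x=7: (0.084/0.385) × 24 = 5.2364
  x=8: (0.041/0.385) × 44 = 4.6857
Sum = 55.0000 + 23.5377 + 4.1143 + 5.2364 + 4.6857 = 92.5740

92.57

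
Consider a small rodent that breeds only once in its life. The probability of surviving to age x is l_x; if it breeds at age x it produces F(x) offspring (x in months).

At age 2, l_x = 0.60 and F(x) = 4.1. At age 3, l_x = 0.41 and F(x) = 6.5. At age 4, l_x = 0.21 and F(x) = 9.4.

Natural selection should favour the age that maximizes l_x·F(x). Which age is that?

3

Expected offspring if breeding at age x = l_x × F(x):
  age 2: 0.60 × 4.1 = 2.460
  age 3: 0.41 × 6.5 = 2.665
  age 4: 0.21 × 9.4 = 1.974
Maximum at age 3 (2.665).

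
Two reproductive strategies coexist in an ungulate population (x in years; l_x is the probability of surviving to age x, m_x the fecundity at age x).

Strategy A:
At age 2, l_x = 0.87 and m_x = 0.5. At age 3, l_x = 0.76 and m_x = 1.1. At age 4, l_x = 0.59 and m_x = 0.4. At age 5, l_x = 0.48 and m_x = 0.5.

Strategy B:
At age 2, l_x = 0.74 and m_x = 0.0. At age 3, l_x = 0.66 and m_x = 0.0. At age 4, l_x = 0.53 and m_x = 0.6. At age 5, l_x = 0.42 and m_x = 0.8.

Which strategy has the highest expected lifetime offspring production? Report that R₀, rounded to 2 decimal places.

1.75

Strategy A: R₀ = 0.87×0.5 + 0.76×1.1 + 0.59×0.4 + 0.48×0.5 = 1.7470
Strategy B: R₀ = 0.74×0.0 + 0.66×0.0 + 0.53×0.6 + 0.42×0.8 = 0.6540
Highest R₀: strategy A with 1.7470.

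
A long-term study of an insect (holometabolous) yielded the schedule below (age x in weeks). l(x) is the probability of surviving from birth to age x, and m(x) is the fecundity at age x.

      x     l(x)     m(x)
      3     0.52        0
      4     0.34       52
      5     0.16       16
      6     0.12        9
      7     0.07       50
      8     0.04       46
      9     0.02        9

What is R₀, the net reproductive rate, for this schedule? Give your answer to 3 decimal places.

R₀ = Σ l(x) m(x):
  age 3: 0.52 × 0 = 0.0000
  age 4: 0.34 × 52 = 17.6800
  age 5: 0.16 × 16 = 2.5600
  age 6: 0.12 × 9 = 1.0800
  age 7: 0.07 × 50 = 3.5000
  age 8: 0.04 × 46 = 1.8400
  age 9: 0.02 × 9 = 0.1800
R₀ = 0.0000 + 17.6800 + 2.5600 + 1.0800 + 3.5000 + 1.8400 + 0.1800 = 26.8400

26.840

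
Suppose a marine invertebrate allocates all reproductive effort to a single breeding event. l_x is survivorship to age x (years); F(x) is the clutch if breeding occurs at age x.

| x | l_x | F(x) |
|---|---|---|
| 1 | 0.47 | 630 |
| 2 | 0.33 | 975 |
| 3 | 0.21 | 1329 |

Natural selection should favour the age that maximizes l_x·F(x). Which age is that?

Expected offspring if breeding at age x = l_x × F(x):
  age 1: 0.47 × 630 = 296.100
  age 2: 0.33 × 975 = 321.750
  age 3: 0.21 × 1329 = 279.090
Maximum at age 2 (321.750).

2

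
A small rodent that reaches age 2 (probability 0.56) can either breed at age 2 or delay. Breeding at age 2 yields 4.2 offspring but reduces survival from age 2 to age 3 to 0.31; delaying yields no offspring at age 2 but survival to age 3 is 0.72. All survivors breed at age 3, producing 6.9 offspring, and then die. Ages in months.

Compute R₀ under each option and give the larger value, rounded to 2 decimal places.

3.55

breed at age 2: R₀ = 0.56 × (4.2 + 0.31 × 6.9) = 0.56 × 6.3390 = 3.5498
delay to age 3: R₀ = 0.56 × (0.72 × 6.9) = 0.56 × 4.9680 = 2.7821
Higher: breed at age 2 (3.5498).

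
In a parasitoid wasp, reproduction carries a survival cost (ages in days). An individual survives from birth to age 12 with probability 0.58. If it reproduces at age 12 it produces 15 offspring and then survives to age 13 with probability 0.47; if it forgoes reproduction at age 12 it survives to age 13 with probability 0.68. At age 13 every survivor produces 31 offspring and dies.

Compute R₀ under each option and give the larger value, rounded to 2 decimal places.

17.15

breed at age 12: R₀ = 0.58 × (15 + 0.47 × 31) = 0.58 × 29.5700 = 17.1506
delay to age 13: R₀ = 0.58 × (0.68 × 31) = 0.58 × 21.0800 = 12.2264
Higher: breed at age 12 (17.1506).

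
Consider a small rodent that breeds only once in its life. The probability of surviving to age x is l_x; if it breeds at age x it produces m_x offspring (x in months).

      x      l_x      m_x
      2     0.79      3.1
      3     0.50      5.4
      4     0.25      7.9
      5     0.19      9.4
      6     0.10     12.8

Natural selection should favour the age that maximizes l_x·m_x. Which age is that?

3

Expected offspring if breeding at age x = l_x × m_x:
  age 2: 0.79 × 3.1 = 2.449
  age 3: 0.50 × 5.4 = 2.700
  age 4: 0.25 × 7.9 = 1.975
  age 5: 0.19 × 9.4 = 1.786
  age 6: 0.10 × 12.8 = 1.280
Maximum at age 3 (2.700).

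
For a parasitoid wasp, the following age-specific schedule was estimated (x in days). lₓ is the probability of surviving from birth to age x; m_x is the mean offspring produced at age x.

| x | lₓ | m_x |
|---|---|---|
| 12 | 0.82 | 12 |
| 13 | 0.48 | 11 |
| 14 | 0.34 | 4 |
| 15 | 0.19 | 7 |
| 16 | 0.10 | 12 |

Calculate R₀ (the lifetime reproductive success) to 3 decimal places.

R₀ = Σ lₓ m_x:
  age 12: 0.82 × 12 = 9.8400
  age 13: 0.48 × 11 = 5.2800
  age 14: 0.34 × 4 = 1.3600
  age 15: 0.19 × 7 = 1.3300
  age 16: 0.10 × 12 = 1.2000
R₀ = 9.8400 + 5.2800 + 1.3600 + 1.3300 + 1.2000 = 19.0100

19.010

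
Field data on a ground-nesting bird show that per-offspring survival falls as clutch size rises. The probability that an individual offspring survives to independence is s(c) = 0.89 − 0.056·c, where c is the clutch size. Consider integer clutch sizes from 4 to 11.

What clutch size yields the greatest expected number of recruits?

8

Expected recruits = c × s(c):
  c=4: 4 × 0.666 = 2.664
  c=5: 5 × 0.610 = 3.050
  c=6: 6 × 0.554 = 3.324
  c=7: 7 × 0.498 = 3.486
  c=8: 8 × 0.442 = 3.536
  c=9: 9 × 0.386 = 3.474
  c=10: 10 × 0.330 = 3.300
  c=11: 11 × 0.274 = 3.014
Maximum at c = 8 (3.536 recruits).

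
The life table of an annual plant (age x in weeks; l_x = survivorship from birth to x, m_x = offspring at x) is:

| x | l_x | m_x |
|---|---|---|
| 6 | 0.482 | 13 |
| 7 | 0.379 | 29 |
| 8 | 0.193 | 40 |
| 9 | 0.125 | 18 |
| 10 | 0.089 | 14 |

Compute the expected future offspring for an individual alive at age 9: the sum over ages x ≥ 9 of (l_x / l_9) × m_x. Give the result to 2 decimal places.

27.97

l_9 = 0.125. Conditional survival from age 9 to x is l_x / l_9.
  x=9: (0.125/0.125) × 18 = 18.0000
  x=10: (0.089/0.125) × 14 = 9.9680
Sum = 18.0000 + 9.9680 = 27.9680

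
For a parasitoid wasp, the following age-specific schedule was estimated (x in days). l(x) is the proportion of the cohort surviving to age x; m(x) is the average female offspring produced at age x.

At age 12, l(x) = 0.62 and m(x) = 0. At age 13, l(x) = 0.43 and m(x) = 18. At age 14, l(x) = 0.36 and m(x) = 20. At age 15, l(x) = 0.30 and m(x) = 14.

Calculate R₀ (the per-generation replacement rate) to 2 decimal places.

19.14

R₀ = Σ l(x) m(x):
  age 12: 0.62 × 0 = 0.0000
  age 13: 0.43 × 18 = 7.7400
  age 14: 0.36 × 20 = 7.2000
  age 15: 0.30 × 14 = 4.2000
R₀ = 0.0000 + 7.7400 + 7.2000 + 4.2000 = 19.1400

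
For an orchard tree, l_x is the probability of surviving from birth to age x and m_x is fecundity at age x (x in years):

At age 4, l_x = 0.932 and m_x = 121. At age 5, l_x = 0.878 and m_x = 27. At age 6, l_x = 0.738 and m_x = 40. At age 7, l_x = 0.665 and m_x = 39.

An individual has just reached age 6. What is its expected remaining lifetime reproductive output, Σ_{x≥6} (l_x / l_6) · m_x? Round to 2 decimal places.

l_6 = 0.738. Conditional survival from age 6 to x is l_x / l_6.
  x=6: (0.738/0.738) × 40 = 40.0000
  x=7: (0.665/0.738) × 39 = 35.1423
Sum = 40.0000 + 35.1423 = 75.1423

75.14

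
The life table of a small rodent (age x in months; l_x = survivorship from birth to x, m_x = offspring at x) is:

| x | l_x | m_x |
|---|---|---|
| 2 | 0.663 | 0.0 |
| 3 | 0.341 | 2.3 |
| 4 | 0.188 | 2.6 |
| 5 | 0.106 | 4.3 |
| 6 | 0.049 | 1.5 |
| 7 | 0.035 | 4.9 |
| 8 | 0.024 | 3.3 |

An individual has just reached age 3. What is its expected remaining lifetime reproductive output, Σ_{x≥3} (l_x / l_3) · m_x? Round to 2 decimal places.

l_3 = 0.341. Conditional survival from age 3 to x is l_x / l_3.
  x=3: (0.341/0.341) × 2.3 = 2.3000
  x=4: (0.188/0.341) × 2.6 = 1.4334
  x=5: (0.106/0.341) × 4.3 = 1.3367
  x=6: (0.049/0.341) × 1.5 = 0.2155
  x=7: (0.035/0.341) × 4.9 = 0.5029
  x=8: (0.024/0.341) × 3.3 = 0.2323
Sum = 2.3000 + 1.4334 + 1.3367 + 0.2155 + 0.5029 + 0.2323 = 6.0208

6.02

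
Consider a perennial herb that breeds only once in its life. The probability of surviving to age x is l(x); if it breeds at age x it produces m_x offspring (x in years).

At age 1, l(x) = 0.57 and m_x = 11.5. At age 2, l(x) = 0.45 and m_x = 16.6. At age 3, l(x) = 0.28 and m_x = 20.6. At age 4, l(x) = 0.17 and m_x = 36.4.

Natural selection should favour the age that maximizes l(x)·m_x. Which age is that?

2

Expected offspring if breeding at age x = l(x) × m_x:
  age 1: 0.57 × 11.5 = 6.555
  age 2: 0.45 × 16.6 = 7.470
  age 3: 0.28 × 20.6 = 5.768
  age 4: 0.17 × 36.4 = 6.188
Maximum at age 2 (7.470).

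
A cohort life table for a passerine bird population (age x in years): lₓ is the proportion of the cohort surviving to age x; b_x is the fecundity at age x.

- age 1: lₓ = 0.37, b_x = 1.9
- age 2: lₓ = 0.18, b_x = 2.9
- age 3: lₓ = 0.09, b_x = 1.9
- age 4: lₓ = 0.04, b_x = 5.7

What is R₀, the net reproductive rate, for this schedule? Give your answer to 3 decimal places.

R₀ = Σ lₓ b_x:
  age 1: 0.37 × 1.9 = 0.7030
  age 2: 0.18 × 2.9 = 0.5220
  age 3: 0.09 × 1.9 = 0.1710
  age 4: 0.04 × 5.7 = 0.2280
R₀ = 0.7030 + 0.5220 + 0.1710 + 0.2280 = 1.6240

1.624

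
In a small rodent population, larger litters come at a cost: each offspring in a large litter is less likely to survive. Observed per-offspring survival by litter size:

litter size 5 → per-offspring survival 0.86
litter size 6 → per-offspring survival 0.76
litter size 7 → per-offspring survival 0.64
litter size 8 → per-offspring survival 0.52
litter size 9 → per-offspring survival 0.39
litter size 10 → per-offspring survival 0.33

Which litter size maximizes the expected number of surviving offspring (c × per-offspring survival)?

6

Expected surviving offspring = c × s(c):
  c=5: 5 × 0.86 = 4.300
  c=6: 6 × 0.76 = 4.560
  c=7: 7 × 0.64 = 4.480
  c=8: 8 × 0.52 = 4.160
  c=9: 9 × 0.39 = 3.510
  c=10: 10 × 0.33 = 3.300
Maximum at c = 6 (4.560 surviving offspring).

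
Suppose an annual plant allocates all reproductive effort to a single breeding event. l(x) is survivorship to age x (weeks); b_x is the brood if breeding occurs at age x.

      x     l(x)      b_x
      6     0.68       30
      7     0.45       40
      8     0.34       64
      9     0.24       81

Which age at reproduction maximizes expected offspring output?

Expected offspring if breeding at age x = l(x) × b_x:
  age 6: 0.68 × 30 = 20.400
  age 7: 0.45 × 40 = 18.000
  age 8: 0.34 × 64 = 21.760
  age 9: 0.24 × 81 = 19.440
Maximum at age 8 (21.760).

8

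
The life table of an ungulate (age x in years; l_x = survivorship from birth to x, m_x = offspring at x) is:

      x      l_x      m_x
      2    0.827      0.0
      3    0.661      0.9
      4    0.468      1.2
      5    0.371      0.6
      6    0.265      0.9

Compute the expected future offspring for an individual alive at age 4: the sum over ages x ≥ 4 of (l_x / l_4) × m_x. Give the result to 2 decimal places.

l_4 = 0.468. Conditional survival from age 4 to x is l_x / l_4.
  x=4: (0.468/0.468) × 1.2 = 1.2000
  x=5: (0.371/0.468) × 0.6 = 0.4756
  x=6: (0.265/0.468) × 0.9 = 0.5096
Sum = 1.2000 + 0.4756 + 0.5096 = 2.1853

2.19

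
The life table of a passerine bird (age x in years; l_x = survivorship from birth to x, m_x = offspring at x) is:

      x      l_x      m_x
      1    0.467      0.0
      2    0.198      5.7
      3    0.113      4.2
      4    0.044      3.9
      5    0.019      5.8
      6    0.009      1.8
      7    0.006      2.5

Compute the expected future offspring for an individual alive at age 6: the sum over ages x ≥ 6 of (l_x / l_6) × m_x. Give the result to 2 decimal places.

3.47

l_6 = 0.009. Conditional survival from age 6 to x is l_x / l_6.
  x=6: (0.009/0.009) × 1.8 = 1.8000
  x=7: (0.006/0.009) × 2.5 = 1.6667
Sum = 1.8000 + 1.6667 = 3.4667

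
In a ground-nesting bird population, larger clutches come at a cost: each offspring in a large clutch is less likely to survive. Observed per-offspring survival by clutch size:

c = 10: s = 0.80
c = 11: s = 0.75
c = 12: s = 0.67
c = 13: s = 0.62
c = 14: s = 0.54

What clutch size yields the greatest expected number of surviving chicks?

11

Expected surviving chicks = c × s(c):
  c=10: 10 × 0.80 = 8.000
  c=11: 11 × 0.75 = 8.250
  c=12: 12 × 0.67 = 8.040
  c=13: 13 × 0.62 = 8.060
  c=14: 14 × 0.54 = 7.560
Maximum at c = 11 (8.250 surviving chicks).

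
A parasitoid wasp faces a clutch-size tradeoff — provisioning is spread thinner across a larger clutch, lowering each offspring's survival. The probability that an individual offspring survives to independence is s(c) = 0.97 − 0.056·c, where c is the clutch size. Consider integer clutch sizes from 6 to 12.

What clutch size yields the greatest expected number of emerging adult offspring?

9

Expected emerging adult offspring = c × s(c):
  c=6: 6 × 0.634 = 3.804
  c=7: 7 × 0.578 = 4.046
  c=8: 8 × 0.522 = 4.176
  c=9: 9 × 0.466 = 4.194
  c=10: 10 × 0.410 = 4.100
  c=11: 11 × 0.354 = 3.894
  c=12: 12 × 0.298 = 3.576
Maximum at c = 9 (4.194 emerging adult offspring).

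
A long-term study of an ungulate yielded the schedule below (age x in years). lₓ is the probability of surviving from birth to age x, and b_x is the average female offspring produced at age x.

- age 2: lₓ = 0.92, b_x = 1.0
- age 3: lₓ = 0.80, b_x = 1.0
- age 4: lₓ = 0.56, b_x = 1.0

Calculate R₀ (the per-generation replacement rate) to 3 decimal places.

R₀ = Σ lₓ b_x:
  age 2: 0.92 × 1.0 = 0.9200
  age 3: 0.80 × 1.0 = 0.8000
  age 4: 0.56 × 1.0 = 0.5600
R₀ = 0.9200 + 0.8000 + 0.5600 = 2.2800

2.280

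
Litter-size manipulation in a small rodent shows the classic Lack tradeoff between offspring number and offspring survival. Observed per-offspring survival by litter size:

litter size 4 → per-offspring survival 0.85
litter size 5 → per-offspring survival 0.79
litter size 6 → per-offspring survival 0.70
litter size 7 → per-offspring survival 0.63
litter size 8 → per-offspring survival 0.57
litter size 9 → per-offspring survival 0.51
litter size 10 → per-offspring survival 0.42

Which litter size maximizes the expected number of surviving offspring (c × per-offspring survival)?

9

Expected surviving offspring = c × s(c):
  c=4: 4 × 0.85 = 3.400
  c=5: 5 × 0.79 = 3.950
  c=6: 6 × 0.70 = 4.200
  c=7: 7 × 0.63 = 4.410
  c=8: 8 × 0.57 = 4.560
  c=9: 9 × 0.51 = 4.590
  c=10: 10 × 0.42 = 4.200
Maximum at c = 9 (4.590 surviving offspring).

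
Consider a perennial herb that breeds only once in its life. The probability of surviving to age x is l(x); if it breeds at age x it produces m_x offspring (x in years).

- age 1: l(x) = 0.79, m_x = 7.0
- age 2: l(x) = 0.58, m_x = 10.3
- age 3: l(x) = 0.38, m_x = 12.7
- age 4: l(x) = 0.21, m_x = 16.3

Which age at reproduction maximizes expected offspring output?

Expected offspring if breeding at age x = l(x) × m_x:
  age 1: 0.79 × 7.0 = 5.530
  age 2: 0.58 × 10.3 = 5.974
  age 3: 0.38 × 12.7 = 4.826
  age 4: 0.21 × 16.3 = 3.423
Maximum at age 2 (5.974).

2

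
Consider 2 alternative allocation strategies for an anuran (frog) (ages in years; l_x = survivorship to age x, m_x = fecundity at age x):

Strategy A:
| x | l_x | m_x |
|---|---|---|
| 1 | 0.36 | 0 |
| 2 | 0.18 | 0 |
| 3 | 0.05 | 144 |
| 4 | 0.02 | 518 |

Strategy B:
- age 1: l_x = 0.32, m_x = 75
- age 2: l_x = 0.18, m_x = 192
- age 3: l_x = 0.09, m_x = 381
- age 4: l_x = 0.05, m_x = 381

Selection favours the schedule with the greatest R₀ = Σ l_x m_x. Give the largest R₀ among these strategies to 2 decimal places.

111.90

Strategy A: R₀ = 0.36×0 + 0.18×0 + 0.05×144 + 0.02×518 = 17.5600
Strategy B: R₀ = 0.32×75 + 0.18×192 + 0.09×381 + 0.05×381 = 111.9000
Highest R₀: strategy B with 111.9000.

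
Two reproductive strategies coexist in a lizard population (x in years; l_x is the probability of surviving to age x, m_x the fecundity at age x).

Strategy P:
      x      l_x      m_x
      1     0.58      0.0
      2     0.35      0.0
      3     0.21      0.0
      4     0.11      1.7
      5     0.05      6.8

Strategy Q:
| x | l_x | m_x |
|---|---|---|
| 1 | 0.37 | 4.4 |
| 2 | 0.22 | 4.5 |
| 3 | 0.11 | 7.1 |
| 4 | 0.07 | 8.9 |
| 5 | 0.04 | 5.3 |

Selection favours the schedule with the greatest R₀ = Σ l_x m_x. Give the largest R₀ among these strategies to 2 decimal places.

Strategy P: R₀ = 0.58×0.0 + 0.35×0.0 + 0.21×0.0 + 0.11×1.7 + 0.05×6.8 = 0.5270
Strategy Q: R₀ = 0.37×4.4 + 0.22×4.5 + 0.11×7.1 + 0.07×8.9 + 0.04×5.3 = 4.2340
Highest R₀: strategy Q with 4.2340.

4.23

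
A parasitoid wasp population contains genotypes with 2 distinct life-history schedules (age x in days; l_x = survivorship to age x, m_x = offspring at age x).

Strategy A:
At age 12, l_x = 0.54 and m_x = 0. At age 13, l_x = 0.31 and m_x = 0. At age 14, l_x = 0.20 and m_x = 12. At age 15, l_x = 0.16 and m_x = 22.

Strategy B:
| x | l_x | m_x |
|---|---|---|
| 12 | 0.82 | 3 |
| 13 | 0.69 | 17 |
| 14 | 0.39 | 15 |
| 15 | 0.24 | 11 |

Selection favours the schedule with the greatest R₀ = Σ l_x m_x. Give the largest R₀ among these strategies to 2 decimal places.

22.68

Strategy A: R₀ = 0.54×0 + 0.31×0 + 0.20×12 + 0.16×22 = 5.9200
Strategy B: R₀ = 0.82×3 + 0.69×17 + 0.39×15 + 0.24×11 = 22.6800
Highest R₀: strategy B with 22.6800.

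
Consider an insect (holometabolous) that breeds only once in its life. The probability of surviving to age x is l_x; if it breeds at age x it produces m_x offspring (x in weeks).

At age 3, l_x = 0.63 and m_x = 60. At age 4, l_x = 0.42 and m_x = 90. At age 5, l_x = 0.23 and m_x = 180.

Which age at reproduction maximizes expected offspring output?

Expected offspring if breeding at age x = l_x × m_x:
  age 3: 0.63 × 60 = 37.800
  age 4: 0.42 × 90 = 37.800
  age 5: 0.23 × 180 = 41.400
Maximum at age 5 (41.400).

5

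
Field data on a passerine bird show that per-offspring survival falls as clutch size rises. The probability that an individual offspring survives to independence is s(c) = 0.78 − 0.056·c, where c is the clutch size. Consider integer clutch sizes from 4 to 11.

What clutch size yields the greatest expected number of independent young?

7

Expected independent young = c × s(c):
  c=4: 4 × 0.556 = 2.224
  c=5: 5 × 0.500 = 2.500
  c=6: 6 × 0.444 = 2.664
  c=7: 7 × 0.388 = 2.716
  c=8: 8 × 0.332 = 2.656
  c=9: 9 × 0.276 = 2.484
  c=10: 10 × 0.220 = 2.200
  c=11: 11 × 0.164 = 1.804
Maximum at c = 7 (2.716 independent young).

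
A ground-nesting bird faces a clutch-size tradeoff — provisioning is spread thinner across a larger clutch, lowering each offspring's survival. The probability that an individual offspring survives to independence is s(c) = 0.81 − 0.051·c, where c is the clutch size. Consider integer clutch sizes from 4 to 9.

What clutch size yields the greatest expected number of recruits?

8

Expected recruits = c × s(c):
  c=4: 4 × 0.606 = 2.424
  c=5: 5 × 0.555 = 2.775
  c=6: 6 × 0.504 = 3.024
  c=7: 7 × 0.453 = 3.171
  c=8: 8 × 0.402 = 3.216
  c=9: 9 × 0.351 = 3.159
Maximum at c = 8 (3.216 recruits).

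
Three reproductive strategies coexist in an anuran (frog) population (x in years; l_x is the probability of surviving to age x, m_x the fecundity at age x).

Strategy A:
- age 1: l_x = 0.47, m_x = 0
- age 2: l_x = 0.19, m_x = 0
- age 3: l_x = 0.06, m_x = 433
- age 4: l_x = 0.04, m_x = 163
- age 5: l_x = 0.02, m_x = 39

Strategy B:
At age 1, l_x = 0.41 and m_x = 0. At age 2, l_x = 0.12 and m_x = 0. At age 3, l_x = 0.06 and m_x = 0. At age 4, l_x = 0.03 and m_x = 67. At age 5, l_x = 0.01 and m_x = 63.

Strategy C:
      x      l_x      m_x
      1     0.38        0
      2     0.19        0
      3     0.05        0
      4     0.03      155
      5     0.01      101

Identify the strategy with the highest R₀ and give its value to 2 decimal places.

33.28

Strategy A: R₀ = 0.47×0 + 0.19×0 + 0.06×433 + 0.04×163 + 0.02×39 = 33.2800
Strategy B: R₀ = 0.41×0 + 0.12×0 + 0.06×0 + 0.03×67 + 0.01×63 = 2.6400
Strategy C: R₀ = 0.38×0 + 0.19×0 + 0.05×0 + 0.03×155 + 0.01×101 = 5.6600
Highest R₀: strategy A with 33.2800.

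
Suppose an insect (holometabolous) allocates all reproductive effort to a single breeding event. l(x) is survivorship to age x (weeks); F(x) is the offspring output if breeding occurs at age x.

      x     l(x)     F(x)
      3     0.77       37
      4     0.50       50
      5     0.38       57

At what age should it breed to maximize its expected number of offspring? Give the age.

3

Expected offspring if breeding at age x = l(x) × F(x):
  age 3: 0.77 × 37 = 28.490
  age 4: 0.50 × 50 = 25.000
  age 5: 0.38 × 57 = 21.660
Maximum at age 3 (28.490).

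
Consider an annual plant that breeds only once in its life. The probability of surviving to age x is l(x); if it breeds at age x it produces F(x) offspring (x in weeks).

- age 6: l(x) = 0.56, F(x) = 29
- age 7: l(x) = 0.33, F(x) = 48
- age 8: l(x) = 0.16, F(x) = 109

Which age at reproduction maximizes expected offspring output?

Expected offspring if breeding at age x = l(x) × F(x):
  age 6: 0.56 × 29 = 16.240
  age 7: 0.33 × 48 = 15.840
  age 8: 0.16 × 109 = 17.440
Maximum at age 8 (17.440).

8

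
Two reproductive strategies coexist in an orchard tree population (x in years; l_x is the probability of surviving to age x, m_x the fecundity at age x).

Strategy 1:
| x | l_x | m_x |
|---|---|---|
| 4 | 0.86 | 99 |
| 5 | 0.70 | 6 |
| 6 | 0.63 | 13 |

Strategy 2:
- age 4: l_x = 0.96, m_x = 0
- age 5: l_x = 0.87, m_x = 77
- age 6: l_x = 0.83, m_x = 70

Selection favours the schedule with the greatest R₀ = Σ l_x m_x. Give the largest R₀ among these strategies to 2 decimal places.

Strategy 1: R₀ = 0.86×99 + 0.70×6 + 0.63×13 = 97.5300
Strategy 2: R₀ = 0.96×0 + 0.87×77 + 0.83×70 = 125.0900
Highest R₀: strategy 2 with 125.0900.

125.09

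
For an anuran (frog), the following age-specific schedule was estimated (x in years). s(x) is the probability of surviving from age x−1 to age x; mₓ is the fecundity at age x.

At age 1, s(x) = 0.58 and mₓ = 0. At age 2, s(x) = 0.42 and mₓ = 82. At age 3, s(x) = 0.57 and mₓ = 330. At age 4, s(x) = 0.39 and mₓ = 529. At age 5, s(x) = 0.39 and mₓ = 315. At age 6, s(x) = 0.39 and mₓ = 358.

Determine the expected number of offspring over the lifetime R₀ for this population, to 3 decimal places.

Survivorship from birth: l_x = s_1·s_2·…·s_x.
  l_1 = 0.58000
  l_2 = 0.24360
  l_3 = 0.13885
  l_4 = 0.05415
  l_5 = 0.02112
  l_6 = 0.00824
R₀ = Σ l_x mₓ:
  age 1: 0.58000 × 0 = 0.0000
  age 2: 0.24360 × 82 = 19.9752
  age 3: 0.13885 × 330 = 45.8205
  age 4: 0.05415 × 529 = 28.6453
  age 5: 0.02112 × 315 = 6.6528
  age 6: 0.00824 × 358 = 2.9499
R₀ = 0.0000 + 19.9752 + 45.8205 + 28.6453 + 6.6528 + 2.9499 = 104.0438

104.044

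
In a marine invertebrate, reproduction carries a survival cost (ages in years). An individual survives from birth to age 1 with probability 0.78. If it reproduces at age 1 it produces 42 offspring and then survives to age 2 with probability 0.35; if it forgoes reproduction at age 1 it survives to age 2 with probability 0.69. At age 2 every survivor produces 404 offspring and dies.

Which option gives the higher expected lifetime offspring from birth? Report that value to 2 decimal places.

217.43

breed at age 1: R₀ = 0.78 × (42 + 0.35 × 404) = 0.78 × 183.4000 = 143.0520
delay to age 2: R₀ = 0.78 × (0.69 × 404) = 0.78 × 278.7600 = 217.4328
Higher: delay to age 2 (217.4328).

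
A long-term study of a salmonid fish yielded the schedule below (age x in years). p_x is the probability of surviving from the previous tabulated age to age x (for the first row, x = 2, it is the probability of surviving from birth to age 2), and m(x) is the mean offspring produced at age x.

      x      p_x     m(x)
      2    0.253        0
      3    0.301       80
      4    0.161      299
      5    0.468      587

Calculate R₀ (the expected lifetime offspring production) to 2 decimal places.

13.13

Survivorship from birth: l_x = p_2·p_3·…·p_x.
  l_2 = 0.25300
  l_3 = 0.07615
  l_4 = 0.01226
  l_5 = 0.00574
R₀ = Σ l_x m(x):
  age 2: 0.25300 × 0 = 0.0000
  age 3: 0.07615 × 80 = 6.0920
  age 4: 0.01226 × 299 = 3.6657
  age 5: 0.00574 × 587 = 3.3694
R₀ = 0.0000 + 6.0920 + 3.6657 + 3.3694 = 13.1271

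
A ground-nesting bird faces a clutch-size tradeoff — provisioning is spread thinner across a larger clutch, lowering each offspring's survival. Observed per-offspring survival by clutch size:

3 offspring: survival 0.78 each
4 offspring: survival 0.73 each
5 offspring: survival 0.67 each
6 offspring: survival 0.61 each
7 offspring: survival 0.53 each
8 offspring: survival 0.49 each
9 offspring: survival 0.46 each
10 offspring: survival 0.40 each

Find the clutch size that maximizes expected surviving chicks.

Expected surviving chicks = c × s(c):
  c=3: 3 × 0.78 = 2.340
  c=4: 4 × 0.73 = 2.920
  c=5: 5 × 0.67 = 3.350
  c=6: 6 × 0.61 = 3.660
  c=7: 7 × 0.53 = 3.710
  c=8: 8 × 0.49 = 3.920
  c=9: 9 × 0.46 = 4.140
  c=10: 10 × 0.40 = 4.000
Maximum at c = 9 (4.140 surviving chicks).

9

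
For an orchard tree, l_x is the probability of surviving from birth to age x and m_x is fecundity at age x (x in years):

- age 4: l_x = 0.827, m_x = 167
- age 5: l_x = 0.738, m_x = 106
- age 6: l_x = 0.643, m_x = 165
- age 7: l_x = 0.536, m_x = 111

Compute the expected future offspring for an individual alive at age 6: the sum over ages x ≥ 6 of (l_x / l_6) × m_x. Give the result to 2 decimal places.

257.53

l_6 = 0.643. Conditional survival from age 6 to x is l_x / l_6.
  x=6: (0.643/0.643) × 165 = 165.0000
  x=7: (0.536/0.643) × 111 = 92.5288
Sum = 165.0000 + 92.5288 = 257.5288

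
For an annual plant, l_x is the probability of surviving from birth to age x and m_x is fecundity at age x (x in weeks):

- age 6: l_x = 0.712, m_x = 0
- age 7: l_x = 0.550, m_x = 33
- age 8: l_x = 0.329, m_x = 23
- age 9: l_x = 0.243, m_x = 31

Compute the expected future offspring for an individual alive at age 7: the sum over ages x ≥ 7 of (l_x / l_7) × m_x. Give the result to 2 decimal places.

60.45

l_7 = 0.550. Conditional survival from age 7 to x is l_x / l_7.
  x=7: (0.550/0.550) × 33 = 33.0000
  x=8: (0.329/0.550) × 23 = 13.7582
  x=9: (0.243/0.550) × 31 = 13.6964
Sum = 33.0000 + 13.7582 + 13.6964 = 60.4545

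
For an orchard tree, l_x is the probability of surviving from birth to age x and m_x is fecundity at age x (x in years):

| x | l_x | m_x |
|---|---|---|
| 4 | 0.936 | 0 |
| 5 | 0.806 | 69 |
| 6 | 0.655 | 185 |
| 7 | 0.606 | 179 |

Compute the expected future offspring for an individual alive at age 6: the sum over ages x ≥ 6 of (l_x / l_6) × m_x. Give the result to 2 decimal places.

l_6 = 0.655. Conditional survival from age 6 to x is l_x / l_6.
  x=6: (0.655/0.655) × 185 = 185.0000
  x=7: (0.606/0.655) × 179 = 165.6092
Sum = 185.0000 + 165.6092 = 350.6092

350.61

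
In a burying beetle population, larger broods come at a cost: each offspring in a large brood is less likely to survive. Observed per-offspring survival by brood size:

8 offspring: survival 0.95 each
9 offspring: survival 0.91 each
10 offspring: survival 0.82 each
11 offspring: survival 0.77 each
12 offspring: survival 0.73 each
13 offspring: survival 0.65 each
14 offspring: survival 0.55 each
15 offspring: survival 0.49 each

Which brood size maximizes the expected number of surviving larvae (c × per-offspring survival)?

12

Expected surviving larvae = c × s(c):
  c=8: 8 × 0.95 = 7.600
  c=9: 9 × 0.91 = 8.190
  c=10: 10 × 0.82 = 8.200
  c=11: 11 × 0.77 = 8.470
  c=12: 12 × 0.73 = 8.760
  c=13: 13 × 0.65 = 8.450
  c=14: 14 × 0.55 = 7.700
  c=15: 15 × 0.49 = 7.350
Maximum at c = 12 (8.760 surviving larvae).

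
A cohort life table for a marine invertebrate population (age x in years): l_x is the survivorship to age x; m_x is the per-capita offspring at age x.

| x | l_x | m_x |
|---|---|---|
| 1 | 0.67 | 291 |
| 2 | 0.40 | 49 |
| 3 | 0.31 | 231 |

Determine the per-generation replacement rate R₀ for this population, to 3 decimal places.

286.180

R₀ = Σ l_x m_x:
  age 1: 0.67 × 291 = 194.9700
  age 2: 0.40 × 49 = 19.6000
  age 3: 0.31 × 231 = 71.6100
R₀ = 194.9700 + 19.6000 + 71.6100 = 286.1800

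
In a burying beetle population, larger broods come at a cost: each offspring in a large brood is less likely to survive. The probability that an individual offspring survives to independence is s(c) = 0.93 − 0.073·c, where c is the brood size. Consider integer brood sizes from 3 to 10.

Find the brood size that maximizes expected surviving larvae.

6

Expected surviving larvae = c × s(c):
  c=3: 3 × 0.711 = 2.133
  c=4: 4 × 0.638 = 2.552
  c=5: 5 × 0.565 = 2.825
  c=6: 6 × 0.492 = 2.952
  c=7: 7 × 0.419 = 2.933
  c=8: 8 × 0.346 = 2.768
  c=9: 9 × 0.273 = 2.457
  c=10: 10 × 0.200 = 2.000
Maximum at c = 6 (2.952 surviving larvae).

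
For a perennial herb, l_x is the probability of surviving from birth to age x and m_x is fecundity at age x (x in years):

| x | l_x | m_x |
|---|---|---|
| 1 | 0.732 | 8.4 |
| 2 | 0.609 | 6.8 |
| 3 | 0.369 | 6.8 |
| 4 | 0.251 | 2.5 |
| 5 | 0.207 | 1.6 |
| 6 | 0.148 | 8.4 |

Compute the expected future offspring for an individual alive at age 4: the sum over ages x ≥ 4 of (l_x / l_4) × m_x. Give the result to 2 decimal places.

l_4 = 0.251. Conditional survival from age 4 to x is l_x / l_4.
  x=4: (0.251/0.251) × 2.5 = 2.5000
  x=5: (0.207/0.251) × 1.6 = 1.3195
  x=6: (0.148/0.251) × 8.4 = 4.9530
Sum = 2.5000 + 1.3195 + 4.9530 = 8.7725

8.77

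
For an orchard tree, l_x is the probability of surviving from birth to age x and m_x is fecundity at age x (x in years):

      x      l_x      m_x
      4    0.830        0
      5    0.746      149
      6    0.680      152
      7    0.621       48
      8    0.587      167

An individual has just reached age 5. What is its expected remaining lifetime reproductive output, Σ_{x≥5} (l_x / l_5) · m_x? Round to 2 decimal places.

458.92

l_5 = 0.746. Conditional survival from age 5 to x is l_x / l_5.
  x=5: (0.746/0.746) × 149 = 149.0000
  x=6: (0.680/0.746) × 152 = 138.5523
  x=7: (0.621/0.746) × 48 = 39.9571
  x=8: (0.587/0.746) × 167 = 131.4062
Sum = 149.0000 + 138.5523 + 39.9571 + 131.4062 = 458.9155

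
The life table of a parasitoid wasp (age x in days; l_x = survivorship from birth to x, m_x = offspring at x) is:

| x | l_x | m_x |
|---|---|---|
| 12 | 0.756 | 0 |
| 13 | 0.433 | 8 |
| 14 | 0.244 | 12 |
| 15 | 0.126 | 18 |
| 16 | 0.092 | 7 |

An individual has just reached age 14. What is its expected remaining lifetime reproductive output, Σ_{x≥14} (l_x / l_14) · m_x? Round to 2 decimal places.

l_14 = 0.244. Conditional survival from age 14 to x is l_x / l_14.
  x=14: (0.244/0.244) × 12 = 12.0000
  x=15: (0.126/0.244) × 18 = 9.2951
  x=16: (0.092/0.244) × 7 = 2.6393
Sum = 12.0000 + 9.2951 + 2.6393 = 23.9344

23.93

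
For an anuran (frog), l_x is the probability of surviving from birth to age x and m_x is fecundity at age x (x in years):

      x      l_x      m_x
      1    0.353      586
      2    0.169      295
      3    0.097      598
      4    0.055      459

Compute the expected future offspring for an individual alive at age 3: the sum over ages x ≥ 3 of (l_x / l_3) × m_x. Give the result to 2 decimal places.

858.26

l_3 = 0.097. Conditional survival from age 3 to x is l_x / l_3.
  x=3: (0.097/0.097) × 598 = 598.0000
  x=4: (0.055/0.097) × 459 = 260.2577
Sum = 598.0000 + 260.2577 = 858.2577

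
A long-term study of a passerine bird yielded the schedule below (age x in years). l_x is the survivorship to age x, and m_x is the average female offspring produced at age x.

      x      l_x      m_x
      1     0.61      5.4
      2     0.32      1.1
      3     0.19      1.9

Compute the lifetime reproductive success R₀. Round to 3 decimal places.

R₀ = Σ l_x m_x:
  age 1: 0.61 × 5.4 = 3.2940
  age 2: 0.32 × 1.1 = 0.3520
  age 3: 0.19 × 1.9 = 0.3610
R₀ = 3.2940 + 0.3520 + 0.3610 = 4.0070

4.007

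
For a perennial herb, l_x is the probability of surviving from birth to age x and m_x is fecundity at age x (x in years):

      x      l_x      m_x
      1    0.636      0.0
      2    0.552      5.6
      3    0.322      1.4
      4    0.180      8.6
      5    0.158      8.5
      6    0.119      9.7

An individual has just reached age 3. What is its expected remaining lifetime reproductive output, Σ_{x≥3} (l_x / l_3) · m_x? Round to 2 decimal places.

l_3 = 0.322. Conditional survival from age 3 to x is l_x / l_3.
  x=3: (0.322/0.322) × 1.4 = 1.4000
  x=4: (0.180/0.322) × 8.6 = 4.8075
  x=5: (0.158/0.322) × 8.5 = 4.1708
  x=6: (0.119/0.322) × 9.7 = 3.5848
Sum = 1.4000 + 4.8075 + 4.1708 + 3.5848 = 13.9630

13.96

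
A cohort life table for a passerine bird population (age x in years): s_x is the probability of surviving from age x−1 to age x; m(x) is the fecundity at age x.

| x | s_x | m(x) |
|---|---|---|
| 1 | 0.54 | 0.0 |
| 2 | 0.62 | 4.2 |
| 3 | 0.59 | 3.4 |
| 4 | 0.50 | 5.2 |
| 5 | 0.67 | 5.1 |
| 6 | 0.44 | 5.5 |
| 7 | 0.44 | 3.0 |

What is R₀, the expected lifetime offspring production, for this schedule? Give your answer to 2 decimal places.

3.13

Survivorship from birth: l_x = s_1·s_2·…·s_x.
  l_1 = 0.54000
  l_2 = 0.33480
  l_3 = 0.19753
  l_4 = 0.09877
  l_5 = 0.06617
  l_6 = 0.02912
  l_7 = 0.01281
R₀ = Σ l_x m(x):
  age 1: 0.54000 × 0.0 = 0.0000
  age 2: 0.33480 × 4.2 = 1.4062
  age 3: 0.19753 × 3.4 = 0.6716
  age 4: 0.09877 × 5.2 = 0.5136
  age 5: 0.06617 × 5.1 = 0.3375
  age 6: 0.02912 × 5.5 = 0.1602
  age 7: 0.01281 × 3.0 = 0.0384
R₀ = 0.0000 + 1.4062 + 0.6716 + 0.5136 + 0.3375 + 0.1602 + 0.0384 = 3.1274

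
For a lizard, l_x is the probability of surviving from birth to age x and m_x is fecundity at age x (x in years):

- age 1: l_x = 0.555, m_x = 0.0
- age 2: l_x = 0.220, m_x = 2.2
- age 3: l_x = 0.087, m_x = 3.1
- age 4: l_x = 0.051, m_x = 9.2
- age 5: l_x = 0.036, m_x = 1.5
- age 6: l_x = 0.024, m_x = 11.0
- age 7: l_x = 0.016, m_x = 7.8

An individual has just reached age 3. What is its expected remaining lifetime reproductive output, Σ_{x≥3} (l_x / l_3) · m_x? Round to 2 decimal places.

13.58

l_3 = 0.087. Conditional survival from age 3 to x is l_x / l_3.
  x=3: (0.087/0.087) × 3.1 = 3.1000
  x=4: (0.051/0.087) × 9.2 = 5.3931
  x=5: (0.036/0.087) × 1.5 = 0.6207
  x=6: (0.024/0.087) × 11.0 = 3.0345
  x=7: (0.016/0.087) × 7.8 = 1.4345
Sum = 3.1000 + 5.3931 + 0.6207 + 3.0345 + 1.4345 = 13.5828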